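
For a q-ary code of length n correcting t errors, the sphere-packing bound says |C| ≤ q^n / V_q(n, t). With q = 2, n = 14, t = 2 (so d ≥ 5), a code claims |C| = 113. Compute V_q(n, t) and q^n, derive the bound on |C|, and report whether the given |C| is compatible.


V_q(n, t) = 106, q^n = 16384, Hamming bound = 154, |C| = 113 ≤ bound (satisfied).

Step 1: Compute V_q(n, t) = Σ_{j=0}^2 C(n, j) (q−1)^j.
  j = 0: C(14,0)·(1)^0 = 1·1 = 1.
  j = 1: C(14,1)·(1)^1 = 14·1 = 14.
  j = 2: C(14,2)·(1)^2 = 91·1 = 91.
  V_q(n, t) = 1 + 14 + 91 = 106.
Step 2: q^n = 2^14 = 16384.
Step 3: Hamming bound ⌊q^n / V_q(n,t)⌋ = ⌊16384/106⌋ = 154.
Step 4: Compare |C| = 113 to 154: satisfied.
The claimed |C| lies below the Hamming bound.


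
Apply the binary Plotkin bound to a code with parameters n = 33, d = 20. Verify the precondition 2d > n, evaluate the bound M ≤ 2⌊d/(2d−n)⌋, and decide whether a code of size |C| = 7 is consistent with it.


Plotkin bound M ≤ 4; given |C| = 7 > bound (violated).

Check applicability: 2d = 40, n = 33.
2d − n = 7 > 0, so Plotkin applies.
Compute d/(2d−n) = 20/7 ≈ 2.8571.
⌊d/(2d−n)⌋ = 2.
Plotkin bound: M ≤ 2·2 = 4.
Given |C| = 7, check: VIOLATED.
This |C| is above the Plotkin bound, so no binary code with n = 33, d = 20 and 7 codewords exists.


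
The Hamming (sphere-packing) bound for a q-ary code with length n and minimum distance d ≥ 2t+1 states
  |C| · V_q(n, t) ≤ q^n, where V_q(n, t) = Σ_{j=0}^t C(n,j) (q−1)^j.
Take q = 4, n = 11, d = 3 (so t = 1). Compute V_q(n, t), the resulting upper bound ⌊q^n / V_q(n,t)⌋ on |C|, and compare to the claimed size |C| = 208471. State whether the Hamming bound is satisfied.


V_q(n, t) = 34, q^n = 4194304, Hamming bound = 123361, |C| = 208471 > bound (violated).

Step 1: Compute V_q(n, t) = Σ_{j=0}^1 C(n, j) (q−1)^j.
  j = 0: C(11,0)·(3)^0 = 1·1 = 1.
  j = 1: C(11,1)·(3)^1 = 11·3 = 33.
  V_q(n, t) = 1 + 33 = 34.
Step 2: q^n = 4^11 = 4194304.
Step 3: Hamming bound ⌊q^n / V_q(n,t)⌋ = ⌊4194304/34⌋ = 123361.
Step 4: Compare |C| = 208471 to 123361: violated.
The claimed |C| lies above the Hamming bound, so no 4-ary code of length 11 with d ≥ 3 can have 208471 codewords.


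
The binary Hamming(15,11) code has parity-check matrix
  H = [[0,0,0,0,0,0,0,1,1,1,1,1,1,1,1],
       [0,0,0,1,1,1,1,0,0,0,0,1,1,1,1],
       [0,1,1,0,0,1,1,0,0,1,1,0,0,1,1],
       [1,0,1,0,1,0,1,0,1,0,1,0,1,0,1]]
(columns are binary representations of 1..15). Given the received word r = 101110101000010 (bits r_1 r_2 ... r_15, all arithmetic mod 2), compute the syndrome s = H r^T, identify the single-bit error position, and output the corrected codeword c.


s = (0, 0, 1, 1)^T, error position = 3, corrected codeword c = 100110101000010

Compute s = H r^T mod 2 one row at a time:
  s_1 = 0 + 1 + 0 + 0 + 0 + 0 + 1 + 0 = 2 ≡ 0 (mod 2).
  s_2 = 1 + 1 + 0 + 1 + 0 + 0 + 1 + 0 = 4 ≡ 0 (mod 2).
  s_3 = 0 + 1 + 0 + 1 + 0 + 0 + 1 + 0 = 3 ≡ 1 (mod 2).
  s_4 = 1 + 1 + 1 + 1 + 1 + 0 + 0 + 0 = 5 ≡ 1 (mod 2).
s = (0, 0, 1, 1)^T — this equals column 3 of H (binary 0011), so error is at position 3.
Correct: flip bit 3 of r = 101110101000010 to get c = 100110101000010.


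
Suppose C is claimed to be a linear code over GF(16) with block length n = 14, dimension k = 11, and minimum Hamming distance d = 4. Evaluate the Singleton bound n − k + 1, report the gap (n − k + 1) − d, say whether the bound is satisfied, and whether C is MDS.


Singleton RHS = n − k + 1 = 4, slack = 0, bound satisfied, MDS.

Singleton bound: d ≤ n − k + 1.
Here n = 14, k = 11, so n − k + 1 = 4.
Given d = 4, check d ≤ 4: YES.
Slack = (n − k + 1) − d = 0.
The code is MDS (slack = 0).
Description: the claimed parameters are [14, 11, 4]_16; such a code would be MDS (meets Singleton bound).


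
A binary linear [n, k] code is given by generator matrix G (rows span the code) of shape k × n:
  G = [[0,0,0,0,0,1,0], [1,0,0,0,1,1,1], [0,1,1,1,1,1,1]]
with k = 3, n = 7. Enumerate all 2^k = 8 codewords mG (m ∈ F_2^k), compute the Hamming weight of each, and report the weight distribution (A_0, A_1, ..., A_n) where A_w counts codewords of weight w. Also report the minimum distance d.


Weight distribution: A_0 = 1, A_1 = 1, A_3 = 1, A_4 = 2, A_5 = 2, A_6 = 1. Minimum distance d = 1.

Enumerate all 2^3 = 8 messages m ∈ F_2^3.
For each, compute codeword c = mG in F_2^7, then tally its weight.
  m = 000 → c = 0000000, weight = 0.
  m = 100 → c = 0000010, weight = 1.
  m = 010 → c = 1000111, weight = 4.
  m = 110 → c = 1000101, weight = 3.
  m = 001 → c = 0111111, weight = 6.
  m = 101 → c = 0111101, weight = 5.
  m = 011 → c = 1111000, weight = 4.
  m = 111 → c = 1111010, weight = 5.
Tally weights:
  weight 0: 1 codewords.
  weight 1: 1 codewords.
  weight 3: 1 codewords.
  weight 4: 2 codewords.
  weight 5: 2 codewords.
  weight 6: 1 codewords.
Minimum distance d = smallest w > 0 with A_w > 0 = 1.
Sanity: Σ A_w = 8 = 2^3 = 8 ✓.


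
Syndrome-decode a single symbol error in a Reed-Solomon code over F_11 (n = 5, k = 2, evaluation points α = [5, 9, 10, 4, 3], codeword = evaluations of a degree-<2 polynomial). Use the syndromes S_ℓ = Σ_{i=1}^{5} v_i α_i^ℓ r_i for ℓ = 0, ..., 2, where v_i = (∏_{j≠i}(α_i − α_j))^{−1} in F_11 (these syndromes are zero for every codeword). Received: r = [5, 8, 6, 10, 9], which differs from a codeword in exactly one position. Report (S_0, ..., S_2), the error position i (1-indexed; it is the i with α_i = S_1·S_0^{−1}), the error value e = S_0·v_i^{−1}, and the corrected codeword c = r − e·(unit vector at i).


S = (1, 4, 5), error at position 4, error magnitude e = 3, c = [5, 8, 6, 7, 9].

Step 1: column multipliers v_i = (∏_{j≠i}(α_i − α_j))^{−1} mod 11.
  i = 1 (α = 5): (5−9)(5−10)(5−4)(5−3) = (−4)·(−5)·1·2 = 40 ≡ 7, so v_1 = 7^{−1} = 8 (mod 11).
  i = 2 (α = 9): (9−5)(9−10)(9−4)(9−3) = 4·(−1)·5·6 = −120 ≡ 1, so v_2 = 1^{−1} = 1 (mod 11).
  i = 3 (α = 10): (10−5)(10−9)(10−4)(10−3) = 5·1·6·7 = 210 ≡ 1, so v_3 = 1^{−1} = 1 (mod 11).
  i = 4 (α = 4): (4−5)(4−9)(4−10)(4−3) = (−1)·(−5)·(−6)·1 = −30 ≡ 3, so v_4 = 3^{−1} = 4 (mod 11).
  i = 5 (α = 3): (3−5)(3−9)(3−10)(3−4) = (−2)·(−6)·(−7)·(−1) = 84 ≡ 7, so v_5 = 7^{−1} = 8 (mod 11).
  v = [8, 1, 1, 4, 8].
Step 2: syndromes of r = [5, 8, 6, 10, 9] (all sums mod 11).
  S_0 = Σ v_i r_i = 8·5 + 1·8 + 1·6 + 4·10 + 8·9 = 166 ≡ 1.
  S_1 = Σ v_i α_i r_i = 8·5·5 + 1·9·8 + 1·10·6 + 4·4·10 + 8·3·9 = 708 ≡ 4.
  α_i^2 mod 11 = [3, 4, 1, 5, 9].
  S_2 = Σ v_i α_i^2 r_i = 8·3·5 + 1·4·8 + 1·1·6 + 4·5·10 + 8·9·9 = 1006 ≡ 5.
  S = (1, 4, 5) ≠ 0, so r is not a codeword (an error is present).
Step 3: locate the error. For a single error e at position i, S_ℓ = v_i·e·α_i^ℓ, so α_err = S_1/S_0.
  S_0^{−1} = 1^{−1} = 1 (mod 11), so α_err = 4·1 = 4 ≡ 4 = α_4. Error position i = 4.
  Consistency check: S_2/S_1 = 5·3 = 15 ≡ 4 = α_err ✓ (single-error assumption holds).
Step 4: error magnitude e = S_0/v_4 = S_0·∏_{j≠4}(α_4 − α_j) = 1·3 = 3 ≡ 3 (mod 11).
Step 5: correct position 4: c_4 = r_4 − e = 10 − 3 ≡ 7 (mod 11). Hence c = [5, 8, 6, 7, 9].
  Check: interpolating c through the α_i gives m(x) = 4 + 9·x (degree < 2) with m(α_i) = c_i for every i, so c is indeed a codeword.


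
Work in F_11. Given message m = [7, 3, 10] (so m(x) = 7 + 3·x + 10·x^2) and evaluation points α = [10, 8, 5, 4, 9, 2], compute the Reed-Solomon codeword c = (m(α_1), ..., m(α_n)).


c = [3, 0, 8, 3, 8, 9]

Message polynomial: m(x) = 7 + 3·x + 10·x^2 (mod 11).
For each evaluation point α_i, compute m(α_i) mod 11:
  α_1 = 10: Horner steps 10 → 4 → 3, so m(10) = 3.
  α_2 = 8: Horner steps 10 → 6 → 0, so m(8) = 0.
  α_3 = 5: Horner steps 10 → 9 → 8, so m(5) = 8.
  α_4 = 4: Horner steps 10 → 10 → 3, so m(4) = 3.
  α_5 = 9: Horner steps 10 → 5 → 8, so m(9) = 8.
  α_6 = 2: Horner steps 10 → 1 → 9, so m(2) = 9.
Codeword c = [3, 0, 8, 3, 8, 9] ∈ F_11^6.


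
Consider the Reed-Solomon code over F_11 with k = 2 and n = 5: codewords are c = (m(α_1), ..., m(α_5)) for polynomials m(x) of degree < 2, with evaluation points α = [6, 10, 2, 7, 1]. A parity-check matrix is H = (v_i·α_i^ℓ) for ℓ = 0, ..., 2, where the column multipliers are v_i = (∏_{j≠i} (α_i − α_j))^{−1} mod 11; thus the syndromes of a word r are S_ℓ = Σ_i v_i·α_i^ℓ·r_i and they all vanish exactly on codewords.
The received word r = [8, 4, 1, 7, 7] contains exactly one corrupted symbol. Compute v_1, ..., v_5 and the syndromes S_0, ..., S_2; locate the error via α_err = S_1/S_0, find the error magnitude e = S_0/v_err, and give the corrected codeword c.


S = (10, 10, 10), error at position 5, error magnitude e = 5, c = [8, 4, 1, 7, 2].

Step 1: column multipliers v_i = (∏_{j≠i}(α_i − α_j))^{−1} mod 11.
  i = 1 (α = 6): (6−10)(6−2)(6−7)(6−1) = (−4)·4·(−1)·5 = 80 ≡ 3, so v_1 = 3^{−1} = 4 (mod 11).
  i = 2 (α = 10): (10−6)(10−2)(10−7)(10−1) = 4·8·3·9 = 864 ≡ 6, so v_2 = 6^{−1} = 2 (mod 11).
  i = 3 (α = 2): (2−6)(2−10)(2−7)(2−1) = (−4)·(−8)·(−5)·1 = −160 ≡ 5, so v_3 = 5^{−1} = 9 (mod 11).
  i = 4 (α = 7): (7−6)(7−10)(7−2)(7−1) = 1·(−3)·5·6 = −90 ≡ 9, so v_4 = 9^{−1} = 5 (mod 11).
  i = 5 (α = 1): (1−6)(1−10)(1−2)(1−7) = (−5)·(−9)·(−1)·(−6) = 270 ≡ 6, so v_5 = 6^{−1} = 2 (mod 11).
  v = [4, 2, 9, 5, 2].
Step 2: syndromes of r = [8, 4, 1, 7, 7] (all sums mod 11).
  S_0 = Σ v_i r_i = 4·8 + 2·4 + 9·1 + 5·7 + 2·7 = 98 ≡ 10.
  S_1 = Σ v_i α_i r_i = 4·6·8 + 2·10·4 + 9·2·1 + 5·7·7 + 2·1·7 = 549 ≡ 10.
  α_i^2 mod 11 = [3, 1, 4, 5, 1].
  S_2 = Σ v_i α_i^2 r_i = 4·3·8 + 2·1·4 + 9·4·1 + 5·5·7 + 2·1·7 = 329 ≡ 10.
  S = (10, 10, 10) ≠ 0, so r is not a codeword (an error is present).
Step 3: locate the error. For a single error e at position i, S_ℓ = v_i·e·α_i^ℓ, so α_err = S_1/S_0.
  S_0^{−1} = 10^{−1} = 10 (mod 11), so α_err = 10·10 = 100 ≡ 1 = α_5. Error position i = 5.
  Consistency check: S_2/S_1 = 10·10 = 100 ≡ 1 = α_err ✓ (single-error assumption holds).
Step 4: error magnitude e = S_0/v_5 = S_0·∏_{j≠5}(α_5 − α_j) = 10·6 = 60 ≡ 5 (mod 11).
Step 5: correct position 5: c_5 = r_5 − e = 7 − 5 ≡ 2 (mod 11). Hence c = [8, 4, 1, 7, 2].
  Check: interpolating c through the α_i gives m(x) = 3 + 10·x (degree < 2) with m(α_i) = c_i for every i, so c is indeed a codeword.


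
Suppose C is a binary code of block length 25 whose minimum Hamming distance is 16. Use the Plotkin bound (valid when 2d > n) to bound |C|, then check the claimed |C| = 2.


Plotkin bound M ≤ 4; given |C| = 2 ≤ bound (satisfied).

Check applicability: 2d = 32, n = 25.
2d − n = 7 > 0, so Plotkin applies.
Compute d/(2d−n) = 16/7 ≈ 2.2857.
⌊d/(2d−n)⌋ = 2.
Plotkin bound: M ≤ 2·2 = 4.
Given |C| = 2, check: satisfied.
This |C| is below the Plotkin bound.


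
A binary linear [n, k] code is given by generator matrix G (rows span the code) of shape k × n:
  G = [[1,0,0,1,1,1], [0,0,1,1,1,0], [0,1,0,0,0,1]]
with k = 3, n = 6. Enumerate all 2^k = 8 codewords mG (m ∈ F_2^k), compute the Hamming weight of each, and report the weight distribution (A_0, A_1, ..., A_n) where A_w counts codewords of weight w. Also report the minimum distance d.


Weight distribution: A_0 = 1, A_2 = 1, A_3 = 3, A_4 = 2, A_5 = 1. Minimum distance d = 2.

Enumerate all 2^3 = 8 messages m ∈ F_2^3.
For each, compute codeword c = mG in F_2^6, then tally its weight.
  m = 000 → c = 000000, weight = 0.
  m = 100 → c = 100111, weight = 4.
  m = 010 → c = 001110, weight = 3.
  m = 110 → c = 101001, weight = 3.
  m = 001 → c = 010001, weight = 2.
  m = 101 → c = 110110, weight = 4.
  m = 011 → c = 011111, weight = 5.
  m = 111 → c = 111000, weight = 3.
Tally weights:
  weight 0: 1 codewords.
  weight 2: 1 codewords.
  weight 3: 3 codewords.
  weight 4: 2 codewords.
  weight 5: 1 codewords.
Minimum distance d = smallest w > 0 with A_w > 0 = 2.
Sanity: Σ A_w = 8 = 2^3 = 8 ✓.


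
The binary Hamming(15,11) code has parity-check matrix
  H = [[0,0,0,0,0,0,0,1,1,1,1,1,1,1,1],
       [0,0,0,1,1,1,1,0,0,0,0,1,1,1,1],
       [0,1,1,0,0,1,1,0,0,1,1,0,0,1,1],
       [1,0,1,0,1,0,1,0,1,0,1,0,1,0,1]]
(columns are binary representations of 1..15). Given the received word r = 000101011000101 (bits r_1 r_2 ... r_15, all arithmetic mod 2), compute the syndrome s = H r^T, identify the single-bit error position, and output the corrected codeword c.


s = (0, 0, 0, 1)^T, error position = 1, corrected codeword c = 100101011000101

Compute s = H r^T mod 2 one row at a time:
  s_1 = 1 + 1 + 0 + 0 + 0 + 1 + 0 + 1 = 4 ≡ 0 (mod 2).
  s_2 = 1 + 0 + 1 + 0 + 0 + 1 + 0 + 1 = 4 ≡ 0 (mod 2).
  s_3 = 0 + 0 + 1 + 0 + 0 + 0 + 0 + 1 = 2 ≡ 0 (mod 2).
  s_4 = 0 + 0 + 0 + 0 + 1 + 0 + 1 + 1 = 3 ≡ 1 (mod 2).
s = (0, 0, 0, 1)^T — this equals column 1 of H (binary 0001), so error is at position 1.
Correct: flip bit 1 of r = 000101011000101 to get c = 100101011000101.


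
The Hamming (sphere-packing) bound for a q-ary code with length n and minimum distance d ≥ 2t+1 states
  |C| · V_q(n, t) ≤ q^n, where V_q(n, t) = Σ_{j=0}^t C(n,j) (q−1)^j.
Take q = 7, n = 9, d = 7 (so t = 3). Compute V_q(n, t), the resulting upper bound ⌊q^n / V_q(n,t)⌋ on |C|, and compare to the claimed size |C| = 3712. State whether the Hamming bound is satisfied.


V_q(n, t) = 19495, q^n = 40353607, Hamming bound = 2069, |C| = 3712 > bound (violated).

Step 1: Compute V_q(n, t) = Σ_{j=0}^3 C(n, j) (q−1)^j.
  j = 0: C(9,0)·(6)^0 = 1·1 = 1.
  j = 1: C(9,1)·(6)^1 = 9·6 = 54.
  j = 2: C(9,2)·(6)^2 = 36·36 = 1296.
  j = 3: C(9,3)·(6)^3 = 84·216 = 18144.
  V_q(n, t) = 1 + 54 + 1296 + 18144 = 19495.
Step 2: q^n = 7^9 = 40353607.
Step 3: Hamming bound ⌊q^n / V_q(n,t)⌋ = ⌊40353607/19495⌋ = 2069.
Step 4: Compare |C| = 3712 to 2069: violated.
The claimed |C| lies above the Hamming bound, so no 7-ary code of length 9 with d ≥ 7 can have 3712 codewords.


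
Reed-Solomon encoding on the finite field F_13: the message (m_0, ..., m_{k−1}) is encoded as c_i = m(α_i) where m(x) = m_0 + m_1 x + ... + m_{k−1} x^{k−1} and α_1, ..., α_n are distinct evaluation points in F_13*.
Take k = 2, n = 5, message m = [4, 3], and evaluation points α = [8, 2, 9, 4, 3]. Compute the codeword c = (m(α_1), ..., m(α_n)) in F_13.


c = [2, 10, 5, 3, 0]

Message polynomial: m(x) = 4 + 3·x (mod 13).
For each evaluation point α_i, compute m(α_i) mod 13:
  α_1 = 8: Horner steps 3 → 2, so m(8) = 2.
  α_2 = 2: Horner steps 3 → 10, so m(2) = 10.
  α_3 = 9: Horner steps 3 → 5, so m(9) = 5.
  α_4 = 4: Horner steps 3 → 3, so m(4) = 3.
  α_5 = 3: Horner steps 3 → 0, so m(3) = 0.
Codeword c = [2, 10, 5, 3, 0] ∈ F_13^5.


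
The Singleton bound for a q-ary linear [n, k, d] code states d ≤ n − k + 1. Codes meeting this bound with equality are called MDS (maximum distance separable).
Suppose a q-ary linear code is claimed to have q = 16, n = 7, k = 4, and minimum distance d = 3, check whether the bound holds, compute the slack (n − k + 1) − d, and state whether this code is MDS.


Singleton RHS = n − k + 1 = 4, slack = 1, bound satisfied, not MDS.

Singleton bound: d ≤ n − k + 1.
Here n = 7, k = 4, so n − k + 1 = 4.
Given d = 3, check d ≤ 4: YES.
Slack = (n − k + 1) − d = 1.
The code is NOT MDS (slack = 1 > 0).
Description: the claimed parameters are [7, 4, 3]_16; such a code would be non-MDS.


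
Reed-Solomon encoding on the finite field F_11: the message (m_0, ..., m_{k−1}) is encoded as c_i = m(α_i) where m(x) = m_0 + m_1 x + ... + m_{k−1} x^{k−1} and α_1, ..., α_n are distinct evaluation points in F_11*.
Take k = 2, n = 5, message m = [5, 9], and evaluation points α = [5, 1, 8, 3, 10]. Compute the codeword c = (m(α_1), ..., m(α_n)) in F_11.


c = [6, 3, 0, 10, 7]

Message polynomial: m(x) = 5 + 9·x (mod 11).
For each evaluation point α_i, compute m(α_i) mod 11:
  α_1 = 5: Horner steps 9 → 6, so m(5) = 6.
  α_2 = 1: Horner steps 9 → 3, so m(1) = 3.
  α_3 = 8: Horner steps 9 → 0, so m(8) = 0.
  α_4 = 3: Horner steps 9 → 10, so m(3) = 10.
  α_5 = 10: Horner steps 9 → 7, so m(10) = 7.
Codeword c = [6, 3, 0, 10, 7] ∈ F_11^5.


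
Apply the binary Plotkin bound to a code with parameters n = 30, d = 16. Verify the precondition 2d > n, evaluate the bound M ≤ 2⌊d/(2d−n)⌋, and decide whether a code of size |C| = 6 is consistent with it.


Plotkin bound M ≤ 16; given |C| = 6 ≤ bound (satisfied).

Check applicability: 2d = 32, n = 30.
2d − n = 2 > 0, so Plotkin applies.
Compute d/(2d−n) = 16/2 ≈ 8.0000.
⌊d/(2d−n)⌋ = 8.
Plotkin bound: M ≤ 2·8 = 16.
Given |C| = 6, check: satisfied.
This |C| is below the Plotkin bound.


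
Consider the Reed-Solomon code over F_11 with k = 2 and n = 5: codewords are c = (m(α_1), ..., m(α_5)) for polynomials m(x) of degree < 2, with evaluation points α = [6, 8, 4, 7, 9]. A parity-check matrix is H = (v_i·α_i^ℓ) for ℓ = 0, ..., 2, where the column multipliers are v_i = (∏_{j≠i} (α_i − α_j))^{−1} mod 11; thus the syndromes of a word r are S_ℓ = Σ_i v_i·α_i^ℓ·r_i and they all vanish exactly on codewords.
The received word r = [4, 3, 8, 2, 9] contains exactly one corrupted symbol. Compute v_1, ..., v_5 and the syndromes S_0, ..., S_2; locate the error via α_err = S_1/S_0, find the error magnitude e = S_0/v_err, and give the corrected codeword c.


S = (1, 8, 9), error at position 2, error magnitude e = 3, c = [4, 0, 8, 2, 9].

Step 1: column multipliers v_i = (∏_{j≠i}(α_i − α_j))^{−1} mod 11.
  i = 1 (α = 6): (6−8)(6−4)(6−7)(6−9) = (−2)·2·(−1)·(−3) = −12 ≡ 10, so v_1 = 10^{−1} = 10 (mod 11).
  i = 2 (α = 8): (8−6)(8−4)(8−7)(8−9) = 2·4·1·(−1) = −8 ≡ 3, so v_2 = 3^{−1} = 4 (mod 11).
  i = 3 (α = 4): (4−6)(4−8)(4−7)(4−9) = (−2)·(−4)·(−3)·(−5) = 120 ≡ 10, so v_3 = 10^{−1} = 10 (mod 11).
  i = 4 (α = 7): (7−6)(7−8)(7−4)(7−9) = 1·(−1)·3·(−2) = 6 ≡ 6, so v_4 = 6^{−1} = 2 (mod 11).
  i = 5 (α = 9): (9−6)(9−8)(9−4)(9−7) = 3·1·5·2 = 30 ≡ 8, so v_5 = 8^{−1} = 7 (mod 11).
  v = [10, 4, 10, 2, 7].
Step 2: syndromes of r = [4, 3, 8, 2, 9] (all sums mod 11).
  S_0 = Σ v_i r_i = 10·4 + 4·3 + 10·8 + 2·2 + 7·9 = 199 ≡ 1.
  S_1 = Σ v_i α_i r_i = 10·6·4 + 4·8·3 + 10·4·8 + 2·7·2 + 7·9·9 = 1251 ≡ 8.
  α_i^2 mod 11 = [3, 9, 5, 5, 4].
  S_2 = Σ v_i α_i^2 r_i = 10·3·4 + 4·9·3 + 10·5·8 + 2·5·2 + 7·4·9 = 900 ≡ 9.
  S = (1, 8, 9) ≠ 0, so r is not a codeword (an error is present).
Step 3: locate the error. For a single error e at position i, S_ℓ = v_i·e·α_i^ℓ, so α_err = S_1/S_0.
  S_0^{−1} = 1^{−1} = 1 (mod 11), so α_err = 8·1 = 8 ≡ 8 = α_2. Error position i = 2.
  Consistency check: S_2/S_1 = 9·7 = 63 ≡ 8 = α_err ✓ (single-error assumption holds).
Step 4: error magnitude e = S_0/v_2 = S_0·∏_{j≠2}(α_2 − α_j) = 1·3 = 3 ≡ 3 (mod 11).
Step 5: correct position 2: c_2 = r_2 − e = 3 − 3 ≡ 0 (mod 11). Hence c = [4, 0, 8, 2, 9].
  Check: interpolating c through the α_i gives m(x) = 5 + 9·x (degree < 2) with m(α_i) = c_i for every i, so c is indeed a codeword.


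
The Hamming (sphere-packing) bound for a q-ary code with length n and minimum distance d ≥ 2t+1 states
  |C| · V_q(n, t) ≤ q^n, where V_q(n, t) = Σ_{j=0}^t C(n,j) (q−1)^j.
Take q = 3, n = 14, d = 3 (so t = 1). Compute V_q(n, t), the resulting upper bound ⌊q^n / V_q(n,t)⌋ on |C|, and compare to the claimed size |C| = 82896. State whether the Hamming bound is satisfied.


V_q(n, t) = 29, q^n = 4782969, Hamming bound = 164929, |C| = 82896 ≤ bound (satisfied).

Step 1: Compute V_q(n, t) = Σ_{j=0}^1 C(n, j) (q−1)^j.
  j = 0: C(14,0)·(2)^0 = 1·1 = 1.
  j = 1: C(14,1)·(2)^1 = 14·2 = 28.
  V_q(n, t) = 1 + 28 = 29.
Step 2: q^n = 3^14 = 4782969.
Step 3: Hamming bound ⌊q^n / V_q(n,t)⌋ = ⌊4782969/29⌋ = 164929.
Step 4: Compare |C| = 82896 to 164929: satisfied.
The claimed |C| lies below the Hamming bound.


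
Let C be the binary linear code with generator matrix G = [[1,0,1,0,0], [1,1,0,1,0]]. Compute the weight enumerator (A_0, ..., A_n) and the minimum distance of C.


Weight distribution: A_0 = 1, A_2 = 1, A_3 = 2. Minimum distance d = 2.

Enumerate all 2^2 = 4 messages m ∈ F_2^2.
For each, compute codeword c = mG in F_2^5, then tally its weight.
  m = 00 → c = 00000, weight = 0.
  m = 10 → c = 10100, weight = 2.
  m = 01 → c = 11010, weight = 3.
  m = 11 → c = 01110, weight = 3.
Tally weights:
  weight 0: 1 codewords.
  weight 2: 1 codewords.
  weight 3: 2 codewords.
Minimum distance d = smallest w > 0 with A_w > 0 = 2.
Sanity: Σ A_w = 4 = 2^2 = 4 ✓.


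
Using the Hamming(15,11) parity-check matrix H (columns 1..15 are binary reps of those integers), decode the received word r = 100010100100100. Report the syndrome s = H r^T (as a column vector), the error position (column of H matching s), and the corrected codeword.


s = (0, 1, 0, 0)^T, error position = 4, corrected codeword c = 100110100100100

Compute s = H r^T mod 2 one row at a time:
  s_1 = 0 + 0 + 1 + 0 + 0 + 1 + 0 + 0 = 2 ≡ 0 (mod 2).
  s_2 = 0 + 1 + 0 + 1 + 0 + 1 + 0 + 0 = 3 ≡ 1 (mod 2).
  s_3 = 0 + 0 + 0 + 1 + 1 + 0 + 0 + 0 = 2 ≡ 0 (mod 2).
  s_4 = 1 + 0 + 1 + 1 + 0 + 0 + 1 + 0 = 4 ≡ 0 (mod 2).
s = (0, 1, 0, 0)^T — this equals column 4 of H (binary 0100), so error is at position 4.
Correct: flip bit 4 of r = 100010100100100 to get c = 100110100100100.


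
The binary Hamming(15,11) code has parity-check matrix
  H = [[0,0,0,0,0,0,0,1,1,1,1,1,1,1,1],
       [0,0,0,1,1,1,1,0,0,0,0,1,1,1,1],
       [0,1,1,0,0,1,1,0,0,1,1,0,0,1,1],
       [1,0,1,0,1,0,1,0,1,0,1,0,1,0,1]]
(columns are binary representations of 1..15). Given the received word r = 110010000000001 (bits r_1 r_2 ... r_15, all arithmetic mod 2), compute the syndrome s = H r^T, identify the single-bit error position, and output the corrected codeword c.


s = (1, 0, 0, 1)^T, error position = 9, corrected codeword c = 110010001000001

Compute s = H r^T mod 2 one row at a time:
  s_1 = 0 + 0 + 0 + 0 + 0 + 0 + 0 + 1 = 1 ≡ 1 (mod 2).
  s_2 = 0 + 1 + 0 + 0 + 0 + 0 + 0 + 1 = 2 ≡ 0 (mod 2).
  s_3 = 1 + 0 + 0 + 0 + 0 + 0 + 0 + 1 = 2 ≡ 0 (mod 2).
  s_4 = 1 + 0 + 1 + 0 + 0 + 0 + 0 + 1 = 3 ≡ 1 (mod 2).
s = (1, 0, 0, 1)^T — this equals column 9 of H (binary 1001), so error is at position 9.
Correct: flip bit 9 of r = 110010000000001 to get c = 110010001000001.


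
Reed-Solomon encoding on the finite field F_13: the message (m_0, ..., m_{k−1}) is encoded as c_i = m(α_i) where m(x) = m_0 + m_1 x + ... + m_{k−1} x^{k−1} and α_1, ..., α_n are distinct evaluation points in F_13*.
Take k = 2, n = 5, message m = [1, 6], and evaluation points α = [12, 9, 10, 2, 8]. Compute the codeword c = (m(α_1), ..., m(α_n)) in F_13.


c = [8, 3, 9, 0, 10]

Message polynomial: m(x) = 1 + 6·x (mod 13).
For each evaluation point α_i, compute m(α_i) mod 13:
  α_1 = 12: Horner steps 6 → 8, so m(12) = 8.
  α_2 = 9: Horner steps 6 → 3, so m(9) = 3.
  α_3 = 10: Horner steps 6 → 9, so m(10) = 9.
  α_4 = 2: Horner steps 6 → 0, so m(2) = 0.
  α_5 = 8: Horner steps 6 → 10, so m(8) = 10.
Codeword c = [8, 3, 9, 0, 10] ∈ F_13^5.


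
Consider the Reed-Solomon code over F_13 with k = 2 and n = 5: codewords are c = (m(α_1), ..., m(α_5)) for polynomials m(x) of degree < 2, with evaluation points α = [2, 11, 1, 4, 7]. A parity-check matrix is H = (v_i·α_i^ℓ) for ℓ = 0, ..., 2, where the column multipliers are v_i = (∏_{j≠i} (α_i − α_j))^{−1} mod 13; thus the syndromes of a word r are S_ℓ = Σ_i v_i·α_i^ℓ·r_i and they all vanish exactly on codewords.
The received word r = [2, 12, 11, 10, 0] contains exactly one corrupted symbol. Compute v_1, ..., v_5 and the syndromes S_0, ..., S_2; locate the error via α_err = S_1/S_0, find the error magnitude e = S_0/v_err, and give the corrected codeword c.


S = (1, 7, 10), error at position 5, error magnitude e = 4, c = [2, 12, 11, 10, 9].

Step 1: column multipliers v_i = (∏_{j≠i}(α_i − α_j))^{−1} mod 13.
  i = 1 (α = 2): (2−11)(2−1)(2−4)(2−7) = (−9)·1·(−2)·(−5) = −90 ≡ 1, so v_1 = 1^{−1} = 1 (mod 13).
  i = 2 (α = 11): (11−2)(11−1)(11−4)(11−7) = 9·10·7·4 = 2520 ≡ 11, so v_2 = 11^{−1} = 6 (mod 13).
  i = 3 (α = 1): (1−2)(1−11)(1−4)(1−7) = (−1)·(−10)·(−3)·(−6) = 180 ≡ 11, so v_3 = 11^{−1} = 6 (mod 13).
  i = 4 (α = 4): (4−2)(4−11)(4−1)(4−7) = 2·(−7)·3·(−3) = 126 ≡ 9, so v_4 = 9^{−1} = 3 (mod 13).
  i = 5 (α = 7): (7−2)(7−11)(7−1)(7−4) = 5·(−4)·6·3 = −360 ≡ 4, so v_5 = 4^{−1} = 10 (mod 13).
  v = [1, 6, 6, 3, 10].
Step 2: syndromes of r = [2, 12, 11, 10, 0] (all sums mod 13).
  S_0 = Σ v_i r_i = 1·2 + 6·12 + 6·11 + 3·10 + 10·0 = 170 ≡ 1.
  S_1 = Σ v_i α_i r_i = 1·2·2 + 6·11·12 + 6·1·11 + 3·4·10 + 10·7·0 = 982 ≡ 7.
  α_i^2 mod 13 = [4, 4, 1, 3, 10].
  S_2 = Σ v_i α_i^2 r_i = 1·4·2 + 6·4·12 + 6·1·11 + 3·3·10 + 10·10·0 = 452 ≡ 10.
  S = (1, 7, 10) ≠ 0, so r is not a codeword (an error is present).
Step 3: locate the error. For a single error e at position i, S_ℓ = v_i·e·α_i^ℓ, so α_err = S_1/S_0.
  S_0^{−1} = 1^{−1} = 1 (mod 13), so α_err = 7·1 = 7 ≡ 7 = α_5. Error position i = 5.
  Consistency check: S_2/S_1 = 10·2 = 20 ≡ 7 = α_err ✓ (single-error assumption holds).
Step 4: error magnitude e = S_0/v_5 = S_0·∏_{j≠5}(α_5 − α_j) = 1·4 = 4 ≡ 4 (mod 13).
Step 5: correct position 5: c_5 = r_5 − e = 0 − 4 ≡ 9 (mod 13). Hence c = [2, 12, 11, 10, 9].
  Check: interpolating c through the α_i gives m(x) = 7 + 4·x (degree < 2) with m(α_i) = c_i for every i, so c is indeed a codeword.


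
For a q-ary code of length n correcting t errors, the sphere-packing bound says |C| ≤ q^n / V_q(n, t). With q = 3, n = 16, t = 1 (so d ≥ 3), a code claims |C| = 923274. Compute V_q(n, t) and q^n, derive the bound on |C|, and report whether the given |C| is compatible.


V_q(n, t) = 33, q^n = 43046721, Hamming bound = 1304446, |C| = 923274 ≤ bound (satisfied).

Step 1: Compute V_q(n, t) = Σ_{j=0}^1 C(n, j) (q−1)^j.
  j = 0: C(16,0)·(2)^0 = 1·1 = 1.
  j = 1: C(16,1)·(2)^1 = 16·2 = 32.
  V_q(n, t) = 1 + 32 = 33.
Step 2: q^n = 3^16 = 43046721.
Step 3: Hamming bound ⌊q^n / V_q(n,t)⌋ = ⌊43046721/33⌋ = 1304446.
Step 4: Compare |C| = 923274 to 1304446: satisfied.
The claimed |C| lies below the Hamming bound.


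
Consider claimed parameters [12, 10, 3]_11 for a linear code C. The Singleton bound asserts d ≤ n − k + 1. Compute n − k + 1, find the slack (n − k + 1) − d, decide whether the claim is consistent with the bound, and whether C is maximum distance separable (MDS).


Singleton RHS = n − k + 1 = 3, slack = 0, bound satisfied, MDS.

Singleton bound: d ≤ n − k + 1.
Here n = 12, k = 10, so n − k + 1 = 3.
Given d = 3, check d ≤ 3: YES.
Slack = (n − k + 1) − d = 0.
The code is MDS (slack = 0).
Description: the claimed parameters are [12, 10, 3]_11; such a code would be MDS (meets Singleton bound).


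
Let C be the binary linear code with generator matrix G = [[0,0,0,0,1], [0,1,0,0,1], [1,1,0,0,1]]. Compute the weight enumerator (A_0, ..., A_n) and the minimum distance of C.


Weight distribution: A_0 = 1, A_1 = 3, A_2 = 3, A_3 = 1. Minimum distance d = 1.

Enumerate all 2^3 = 8 messages m ∈ F_2^3.
For each, compute codeword c = mG in F_2^5, then tally its weight.
  m = 000 → c = 00000, weight = 0.
  m = 100 → c = 00001, weight = 1.
  m = 010 → c = 01001, weight = 2.
  m = 110 → c = 01000, weight = 1.
  m = 001 → c = 11001, weight = 3.
  m = 101 → c = 11000, weight = 2.
  m = 011 → c = 10000, weight = 1.
  m = 111 → c = 10001, weight = 2.
Tally weights:
  weight 0: 1 codewords.
  weight 1: 3 codewords.
  weight 2: 3 codewords.
  weight 3: 1 codewords.
Minimum distance d = smallest w > 0 with A_w > 0 = 1.
Sanity: Σ A_w = 8 = 2^3 = 8 ✓.


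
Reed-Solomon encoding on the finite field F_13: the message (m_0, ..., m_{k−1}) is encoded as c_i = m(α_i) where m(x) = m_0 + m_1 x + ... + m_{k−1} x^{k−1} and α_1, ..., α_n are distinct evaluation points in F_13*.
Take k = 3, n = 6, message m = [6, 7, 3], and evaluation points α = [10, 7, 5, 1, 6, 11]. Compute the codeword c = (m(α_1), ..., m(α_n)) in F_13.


c = [12, 7, 12, 3, 0, 4]

Message polynomial: m(x) = 6 + 7·x + 3·x^2 (mod 13).
For each evaluation point α_i, compute m(α_i) mod 13:
  α_1 = 10: Horner steps 3 → 11 → 12, so m(10) = 12.
  α_2 = 7: Horner steps 3 → 2 → 7, so m(7) = 7.
  α_3 = 5: Horner steps 3 → 9 → 12, so m(5) = 12.
  α_4 = 1: Horner steps 3 → 10 → 3, so m(1) = 3.
  α_5 = 6: Horner steps 3 → 12 → 0, so m(6) = 0.
  α_6 = 11: Horner steps 3 → 1 → 4, so m(11) = 4.
Codeword c = [12, 7, 12, 3, 0, 4] ∈ F_13^6.


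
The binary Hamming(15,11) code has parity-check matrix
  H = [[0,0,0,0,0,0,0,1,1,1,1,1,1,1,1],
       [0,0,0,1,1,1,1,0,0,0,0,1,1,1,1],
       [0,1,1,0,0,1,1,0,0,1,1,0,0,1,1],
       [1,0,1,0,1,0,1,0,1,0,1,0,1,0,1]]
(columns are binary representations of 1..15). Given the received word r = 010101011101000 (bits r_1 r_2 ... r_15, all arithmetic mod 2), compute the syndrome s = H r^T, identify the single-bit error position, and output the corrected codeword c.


s = (0, 1, 1, 1)^T, error position = 7, corrected codeword c = 010101111101000

Compute s = H r^T mod 2 one row at a time:
  s_1 = 1 + 1 + 1 + 0 + 1 + 0 + 0 + 0 = 4 ≡ 0 (mod 2).
  s_2 = 1 + 0 + 1 + 0 + 1 + 0 + 0 + 0 = 3 ≡ 1 (mod 2).
  s_3 = 1 + 0 + 1 + 0 + 1 + 0 + 0 + 0 = 3 ≡ 1 (mod 2).
  s_4 = 0 + 0 + 0 + 0 + 1 + 0 + 0 + 0 = 1 ≡ 1 (mod 2).
s = (0, 1, 1, 1)^T — this equals column 7 of H (binary 0111), so error is at position 7.
Correct: flip bit 7 of r = 010101011101000 to get c = 010101111101000.


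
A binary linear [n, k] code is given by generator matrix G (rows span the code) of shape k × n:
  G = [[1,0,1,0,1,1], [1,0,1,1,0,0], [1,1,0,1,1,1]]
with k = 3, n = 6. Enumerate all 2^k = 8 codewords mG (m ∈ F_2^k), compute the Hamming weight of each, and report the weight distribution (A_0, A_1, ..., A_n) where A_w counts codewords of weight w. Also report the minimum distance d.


Weight distribution: A_0 = 1, A_2 = 1, A_3 = 3, A_4 = 2, A_5 = 1. Minimum distance d = 2.

Enumerate all 2^3 = 8 messages m ∈ F_2^3.
For each, compute codeword c = mG in F_2^6, then tally its weight.
  m = 000 → c = 000000, weight = 0.
  m = 100 → c = 101011, weight = 4.
  m = 010 → c = 101100, weight = 3.
  m = 110 → c = 000111, weight = 3.
  m = 001 → c = 110111, weight = 5.
  m = 101 → c = 011100, weight = 3.
  m = 011 → c = 011011, weight = 4.
  m = 111 → c = 110000, weight = 2.
Tally weights:
  weight 0: 1 codewords.
  weight 2: 1 codewords.
  weight 3: 3 codewords.
  weight 4: 2 codewords.
  weight 5: 1 codewords.
Minimum distance d = smallest w > 0 with A_w > 0 = 2.
Sanity: Σ A_w = 8 = 2^3 = 8 ✓.


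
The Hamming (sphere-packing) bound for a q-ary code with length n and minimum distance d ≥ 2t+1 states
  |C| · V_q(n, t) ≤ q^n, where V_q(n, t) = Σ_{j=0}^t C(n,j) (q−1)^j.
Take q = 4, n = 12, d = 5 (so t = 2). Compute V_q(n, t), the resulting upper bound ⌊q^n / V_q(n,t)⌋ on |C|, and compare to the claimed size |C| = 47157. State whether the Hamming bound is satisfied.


V_q(n, t) = 631, q^n = 16777216, Hamming bound = 26588, |C| = 47157 > bound (violated).

Step 1: Compute V_q(n, t) = Σ_{j=0}^2 C(n, j) (q−1)^j.
  j = 0: C(12,0)·(3)^0 = 1·1 = 1.
  j = 1: C(12,1)·(3)^1 = 12·3 = 36.
  j = 2: C(12,2)·(3)^2 = 66·9 = 594.
  V_q(n, t) = 1 + 36 + 594 = 631.
Step 2: q^n = 4^12 = 16777216.
Step 3: Hamming bound ⌊q^n / V_q(n,t)⌋ = ⌊16777216/631⌋ = 26588.
Step 4: Compare |C| = 47157 to 26588: violated.
The claimed |C| lies above the Hamming bound, so no 4-ary code of length 12 with d ≥ 5 can have 47157 codewords.


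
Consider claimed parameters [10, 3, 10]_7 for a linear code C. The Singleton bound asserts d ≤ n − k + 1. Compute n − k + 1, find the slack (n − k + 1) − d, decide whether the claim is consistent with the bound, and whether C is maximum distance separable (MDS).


Singleton RHS = n − k + 1 = 8, slack = -2, bound violated (no such code; not MDS).

Singleton bound: d ≤ n − k + 1.
Here n = 10, k = 3, so n − k + 1 = 8.
Given d = 10, check d ≤ 8: NO.
Slack = (n − k + 1) − d = -2.
The slack is negative: d = 10 exceeds n − k + 1 = 8 by 2, so the Singleton bound is violated and no linear [10, 3, 10]_7 code can exist. In particular it is not MDS (MDS requires d = n − k + 1 exactly).
Description: the claimed parameters are [10, 3, 10]_7; such a code would be impossible (violates the Singleton bound).


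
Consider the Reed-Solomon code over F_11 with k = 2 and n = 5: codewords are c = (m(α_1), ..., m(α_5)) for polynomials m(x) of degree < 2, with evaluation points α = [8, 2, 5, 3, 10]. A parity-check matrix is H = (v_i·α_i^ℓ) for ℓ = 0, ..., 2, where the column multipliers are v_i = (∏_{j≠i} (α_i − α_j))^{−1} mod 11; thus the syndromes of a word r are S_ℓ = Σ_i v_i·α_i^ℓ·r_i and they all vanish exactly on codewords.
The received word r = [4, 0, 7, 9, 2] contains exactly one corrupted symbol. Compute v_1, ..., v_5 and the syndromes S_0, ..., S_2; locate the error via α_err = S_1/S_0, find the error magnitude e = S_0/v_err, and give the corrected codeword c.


S = (1, 2, 4), error at position 2, error magnitude e = 1, c = [4, 10, 7, 9, 2].

Step 1: column multipliers v_i = (∏_{j≠i}(α_i − α_j))^{−1} mod 11.
  i = 1 (α = 8): (8−2)(8−5)(8−3)(8−10) = 6·3·5·(−2) = −180 ≡ 7, so v_1 = 7^{−1} = 8 (mod 11).
  i = 2 (α = 2): (2−8)(2−5)(2−3)(2−10) = (−6)·(−3)·(−1)·(−8) = 144 ≡ 1, so v_2 = 1^{−1} = 1 (mod 11).
  i = 3 (α = 5): (5−8)(5−2)(5−3)(5−10) = (−3)·3·2·(−5) = 90 ≡ 2, so v_3 = 2^{−1} = 6 (mod 11).
  i = 4 (α = 3): (3−8)(3−2)(3−5)(3−10) = (−5)·1·(−2)·(−7) = −70 ≡ 7, so v_4 = 7^{−1} = 8 (mod 11).
  i = 5 (α = 10): (10−8)(10−2)(10−5)(10−3) = 2·8·5·7 = 560 ≡ 10, so v_5 = 10^{−1} = 10 (mod 11).
  v = [8, 1, 6, 8, 10].
Step 2: syndromes of r = [4, 0, 7, 9, 2] (all sums mod 11).
  S_0 = Σ v_i r_i = 8·4 + 1·0 + 6·7 + 8·9 + 10·2 = 166 ≡ 1.
  S_1 = Σ v_i α_i r_i = 8·8·4 + 1·2·0 + 6·5·7 + 8·3·9 + 10·10·2 = 882 ≡ 2.
  α_i^2 mod 11 = [9, 4, 3, 9, 1].
  S_2 = Σ v_i α_i^2 r_i = 8·9·4 + 1·4·0 + 6·3·7 + 8·9·9 + 10·1·2 = 1082 ≡ 4.
  S = (1, 2, 4) ≠ 0, so r is not a codeword (an error is present).
Step 3: locate the error. For a single error e at position i, S_ℓ = v_i·e·α_i^ℓ, so α_err = S_1/S_0.
  S_0^{−1} = 1^{−1} = 1 (mod 11), so α_err = 2·1 = 2 ≡ 2 = α_2. Error position i = 2.
  Consistency check: S_2/S_1 = 4·6 = 24 ≡ 2 = α_err ✓ (single-error assumption holds).
Step 4: error magnitude e = S_0/v_2 = S_0·∏_{j≠2}(α_2 − α_j) = 1·1 = 1 ≡ 1 (mod 11).
Step 5: correct position 2: c_2 = r_2 − e = 0 − 1 ≡ 10 (mod 11). Hence c = [4, 10, 7, 9, 2].
  Check: interpolating c through the α_i gives m(x) = 1 + 10·x (degree < 2) with m(α_i) = c_i for every i, so c is indeed a codeword.


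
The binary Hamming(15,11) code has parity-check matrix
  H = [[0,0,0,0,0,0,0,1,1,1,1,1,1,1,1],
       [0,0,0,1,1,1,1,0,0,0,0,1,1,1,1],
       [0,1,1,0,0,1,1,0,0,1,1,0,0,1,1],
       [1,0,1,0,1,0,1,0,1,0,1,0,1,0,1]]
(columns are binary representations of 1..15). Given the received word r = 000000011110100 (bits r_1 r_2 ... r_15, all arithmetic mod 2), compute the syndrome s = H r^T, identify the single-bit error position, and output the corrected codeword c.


s = (1, 1, 0, 1)^T, error position = 13, corrected codeword c = 000000011110000

Compute s = H r^T mod 2 one row at a time:
  s_1 = 1 + 1 + 1 + 1 + 0 + 1 + 0 + 0 = 5 ≡ 1 (mod 2).
  s_2 = 0 + 0 + 0 + 0 + 0 + 1 + 0 + 0 = 1 ≡ 1 (mod 2).
  s_3 = 0 + 0 + 0 + 0 + 1 + 1 + 0 + 0 = 2 ≡ 0 (mod 2).
  s_4 = 0 + 0 + 0 + 0 + 1 + 1 + 1 + 0 = 3 ≡ 1 (mod 2).
s = (1, 1, 0, 1)^T — this equals column 13 of H (binary 1101), so error is at position 13.
Correct: flip bit 13 of r = 000000011110100 to get c = 000000011110000.


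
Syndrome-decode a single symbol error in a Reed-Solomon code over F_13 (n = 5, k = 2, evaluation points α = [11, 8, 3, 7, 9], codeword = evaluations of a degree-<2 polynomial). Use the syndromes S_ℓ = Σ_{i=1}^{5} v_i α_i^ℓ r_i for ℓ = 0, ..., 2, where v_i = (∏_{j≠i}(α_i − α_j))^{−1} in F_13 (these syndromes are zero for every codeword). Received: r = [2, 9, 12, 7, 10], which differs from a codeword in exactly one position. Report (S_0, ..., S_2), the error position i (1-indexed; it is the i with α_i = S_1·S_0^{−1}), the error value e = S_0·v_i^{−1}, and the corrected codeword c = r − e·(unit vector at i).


S = (6, 2, 5), error at position 5, error magnitude e = 12, c = [2, 9, 12, 7, 11].

Step 1: column multipliers v_i = (∏_{j≠i}(α_i − α_j))^{−1} mod 13.
  i = 1 (α = 11): (11−8)(11−3)(11−7)(11−9) = 3·8·4·2 = 192 ≡ 10, so v_1 = 10^{−1} = 4 (mod 13).
  i = 2 (α = 8): (8−11)(8−3)(8−7)(8−9) = (−3)·5·1·(−1) = 15 ≡ 2, so v_2 = 2^{−1} = 7 (mod 13).
  i = 3 (α = 3): (3−11)(3−8)(3−7)(3−9) = (−8)·(−5)·(−4)·(−6) = 960 ≡ 11, so v_3 = 11^{−1} = 6 (mod 13).
  i = 4 (α = 7): (7−11)(7−8)(7−3)(7−9) = (−4)·(−1)·4·(−2) = −32 ≡ 7, so v_4 = 7^{−1} = 2 (mod 13).
  i = 5 (α = 9): (9−11)(9−8)(9−3)(9−7) = (−2)·1·6·2 = −24 ≡ 2, so v_5 = 2^{−1} = 7 (mod 13).
  v = [4, 7, 6, 2, 7].
Step 2: syndromes of r = [2, 9, 12, 7, 10] (all sums mod 13).
  S_0 = Σ v_i r_i = 4·2 + 7·9 + 6·12 + 2·7 + 7·10 = 227 ≡ 6.
  S_1 = Σ v_i α_i r_i = 4·11·2 + 7·8·9 + 6·3·12 + 2·7·7 + 7·9·10 = 1536 ≡ 2.
  α_i^2 mod 13 = [4, 12, 9, 10, 3].
  S_2 = Σ v_i α_i^2 r_i = 4·4·2 + 7·12·9 + 6·9·12 + 2·10·7 + 7·3·10 = 1786 ≡ 5.
  S = (6, 2, 5) ≠ 0, so r is not a codeword (an error is present).
Step 3: locate the error. For a single error e at position i, S_ℓ = v_i·e·α_i^ℓ, so α_err = S_1/S_0.
  S_0^{−1} = 6^{−1} = 11 (mod 13), so α_err = 2·11 = 22 ≡ 9 = α_5. Error position i = 5.
  Consistency check: S_2/S_1 = 5·7 = 35 ≡ 9 = α_err ✓ (single-error assumption holds).
Step 4: error magnitude e = S_0/v_5 = S_0·∏_{j≠5}(α_5 − α_j) = 6·2 = 12 ≡ 12 (mod 13).
Step 5: correct position 5: c_5 = r_5 − e = 10 − 12 ≡ 11 (mod 13). Hence c = [2, 9, 12, 7, 11].
  Check: interpolating c through the α_i gives m(x) = 6 + 2·x (degree < 2) with m(α_i) = c_i for every i, so c is indeed a codeword.


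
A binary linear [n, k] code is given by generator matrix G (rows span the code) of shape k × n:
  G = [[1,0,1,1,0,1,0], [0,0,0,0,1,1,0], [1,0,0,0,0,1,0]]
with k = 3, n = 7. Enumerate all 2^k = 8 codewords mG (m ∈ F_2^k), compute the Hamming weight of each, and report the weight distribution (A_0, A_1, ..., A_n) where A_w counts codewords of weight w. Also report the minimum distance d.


Weight distribution: A_0 = 1, A_2 = 4, A_4 = 3. Minimum distance d = 2.

Enumerate all 2^3 = 8 messages m ∈ F_2^3.
For each, compute codeword c = mG in F_2^7, then tally its weight.
  m = 000 → c = 0000000, weight = 0.
  m = 100 → c = 1011010, weight = 4.
  m = 010 → c = 0000110, weight = 2.
  m = 110 → c = 1011100, weight = 4.
  m = 001 → c = 1000010, weight = 2.
  m = 101 → c = 0011000, weight = 2.
  m = 011 → c = 1000100, weight = 2.
  m = 111 → c = 0011110, weight = 4.
Tally weights:
  weight 0: 1 codewords.
  weight 2: 4 codewords.
  weight 4: 3 codewords.
Minimum distance d = smallest w > 0 with A_w > 0 = 2.
Sanity: Σ A_w = 8 = 2^3 = 8 ✓.


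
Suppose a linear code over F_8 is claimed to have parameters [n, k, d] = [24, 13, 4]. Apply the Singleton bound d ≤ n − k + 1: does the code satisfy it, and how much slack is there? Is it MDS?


Singleton RHS = n − k + 1 = 12, slack = 8, bound satisfied, not MDS.

Singleton bound: d ≤ n − k + 1.
Here n = 24, k = 13, so n − k + 1 = 12.
Given d = 4, check d ≤ 12: YES.
Slack = (n − k + 1) − d = 8.
The code is NOT MDS (slack = 8 > 0).
Description: the claimed parameters are [24, 13, 4]_8; such a code would be non-MDS.
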